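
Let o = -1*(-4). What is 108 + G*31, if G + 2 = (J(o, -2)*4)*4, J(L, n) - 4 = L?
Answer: 4014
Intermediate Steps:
o = 4
J(L, n) = 4 + L
G = 126 (G = -2 + ((4 + 4)*4)*4 = -2 + (8*4)*4 = -2 + 32*4 = -2 + 128 = 126)
108 + G*31 = 108 + 126*31 = 108 + 3906 = 4014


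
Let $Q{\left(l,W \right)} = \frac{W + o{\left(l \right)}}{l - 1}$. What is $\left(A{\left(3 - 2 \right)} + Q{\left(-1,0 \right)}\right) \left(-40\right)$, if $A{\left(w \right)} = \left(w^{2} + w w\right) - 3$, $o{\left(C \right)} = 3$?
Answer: $100$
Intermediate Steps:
$Q{\left(l,W \right)} = \frac{3 + W}{-1 + l}$ ($Q{\left(l,W \right)} = \frac{W + 3}{l - 1} = \frac{3 + W}{-1 + l}$)
$A{\left(w \right)} = -3 + 2 w^{2}$ ($A{\left(w \right)} = \left(w^{2} + w^{2}\right) - 3 = 2 w^{2} - 3 = -3 + 2 w^{2}$)
$\left(A{\left(3 - 2 \right)} + Q{\left(-1,0 \right)}\right) \left(-40\right) = \left(\left(-3 + 2 \left(3 - 2\right)^{2}\right) + \frac{3 + 0}{-1 - 1}\right) \left(-40\right) = \left(\left(-3 + 2 \left(3 - 2\right)^{2}\right) + \frac{1}{-2} \cdot 3\right) \left(-40\right) = \left(\left(-3 + 2 \cdot 1^{2}\right) - \frac{3}{2}\right) \left(-40\right) = \left(\left(-3 + 2 \cdot 1\right) - \frac{3}{2}\right) \left(-40\right) = \left(\left(-3 + 2\right) - \frac{3}{2}\right) \left(-40\right) = \left(-1 - \frac{3}{2}\right) \left(-40\right) = \left(- \frac{5}{2}\right) \left(-40\right) = 100$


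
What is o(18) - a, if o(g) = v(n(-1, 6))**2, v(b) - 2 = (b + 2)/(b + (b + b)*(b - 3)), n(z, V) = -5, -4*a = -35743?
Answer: -22329771/2500 ≈ -8931.9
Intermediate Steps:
a = 35743/4 (a = -1/4*(-35743) = 35743/4 ≈ 8935.8)
v(b) = 2 + (2 + b)/(b + 2*b*(-3 + b)) (v(b) = 2 + (b + 2)/(b + (b + b)*(b - 3)) = 2 + (2 + b)/(b + (2*b)*(-3 + b)) = 2 + (2 + b)/(b + 2*b*(-3 + b)))
o(g) = 2401/625 (o(g) = ((2 - 9*(-5) + 4*(-5)**2)/((-5)*(-5 + 2*(-5))))**2 = (-(2 + 45 + 4*25)/(5*(-5 - 10)))**2 = (-1/5*(2 + 45 + 100)/(-15))**2 = (-1/5*(-1/15)*147)**2 = (49/25)**2 = 2401/625)
o(18) - a = 2401/625 - 1*35743/4 = 2401/625 - 35743/4 = -22329771/2500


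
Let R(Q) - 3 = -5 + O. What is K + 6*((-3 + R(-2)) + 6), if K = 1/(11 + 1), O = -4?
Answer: -215/12 ≈ -17.917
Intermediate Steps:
R(Q) = -6 (R(Q) = 3 + (-5 - 4) = 3 - 9 = -6)
K = 1/12 ≈ 0.083333
K + 6*((-3 + R(-2)) + 6) = 1/12 + 6*((-3 - 6) + 6) = 1/12 + 6*(-9 + 6) = 1/12 + 6*(-3) = 1/12 - 18 = -215/12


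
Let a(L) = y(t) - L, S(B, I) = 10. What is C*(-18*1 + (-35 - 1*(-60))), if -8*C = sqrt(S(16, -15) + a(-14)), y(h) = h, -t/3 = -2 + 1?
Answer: -21*sqrt(3)/8 ≈ -4.5466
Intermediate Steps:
t = 3 (t = -3*(-2 + 1) = -3*(-1) = 3)
a(L) = 3 - L
C = -3*sqrt(3)/8 (C = -sqrt(10 + (3 - 1*(-14)))/8 = -sqrt(10 + (3 + 14))/8 = -sqrt(10 + 17)/8 = -3*sqrt(3)/8 ≈ -0.64952)
C*(-18*1 + (-35 - 1*(-60))) = (-3*sqrt(3)/8)*(-18*1 + (-35 - 1*(-60))) = (-3*sqrt(3)/8)*(-18 + (-35 + 60)) = (-3*sqrt(3)/8)*(-18 + 25) = -3*sqrt(3)/8*7 = -21*sqrt(3)/8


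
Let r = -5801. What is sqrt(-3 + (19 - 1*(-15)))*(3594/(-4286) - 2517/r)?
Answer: -5030466*sqrt(31)/12431543 ≈ -2.2530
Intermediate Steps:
sqrt(-3 + (19 - 1*(-15)))*(3594/(-4286) - 2517/r) = sqrt(-3 + (19 - 1*(-15)))*(3594/(-4286) - 2517/(-5801)) = sqrt(-3 + (19 + 15))*(3594*(-1/4286) - 2517*(-1/5801)) = sqrt(-3 + 34)*(-1797/2143 + 2517/5801) = sqrt(31)*(-5030466/12431543) = -5030466*sqrt(31)/12431543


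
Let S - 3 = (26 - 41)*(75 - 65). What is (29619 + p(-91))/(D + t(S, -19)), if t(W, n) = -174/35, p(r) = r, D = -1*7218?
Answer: -258370/63201 ≈ -4.0881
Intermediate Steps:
D = -7218
S = -147 (S = 3 + (26 - 41)*(75 - 65) = 3 - 15*10 = 3 - 150 = -147)
t(W, n) = -174/35 (t(W, n) = -174*1/35 = -174/35)
(29619 + p(-91))/(D + t(S, -19)) = (29619 - 91)/(-7218 - 174/35) = 29528/(-252804/35) = 29528*(-35/252804) = -258370/63201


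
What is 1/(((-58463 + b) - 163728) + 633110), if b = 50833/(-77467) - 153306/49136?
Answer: 1903209256/782057657323169 ≈ 2.4336e-6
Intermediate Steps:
b = -7186943095/1903209256 (b = 50833*(-1/77467) - 153306*1/49136 = -50833/77467 - 76653/24568 = -7186943095/1903209256 ≈ -3.7762)
1/(((-58463 + b) - 163728) + 633110) = 1/(((-58463 - 7186943095/1903209256) - 163728) + 633110) = 1/((-111274509676623/1903209256 - 163728) + 633110) = 1/(-422883154742991/1903209256 + 633110) = 1/(782057657323169/1903209256) = 1903209256/782057657323169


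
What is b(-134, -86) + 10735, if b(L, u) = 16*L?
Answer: 8591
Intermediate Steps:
b(-134, -86) + 10735 = 16*(-134) + 10735 = -2144 + 10735 = 8591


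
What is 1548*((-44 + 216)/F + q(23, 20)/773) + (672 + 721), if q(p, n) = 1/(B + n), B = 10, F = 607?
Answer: 4297290661/2346055 ≈ 1831.7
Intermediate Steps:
q(p, n) = 1/(10 + n)
1548*((-44 + 216)/F + q(23, 20)/773) + (672 + 721) = 1548*((-44 + 216)/607 + 1/((10 + 20)*773)) + (672 + 721) = 1548*(172*(1/607) + (1/773)/30) + 1393 = 1548*(172/607 + (1/30)*(1/773)) + 1393 = 1548*(172/607 + 1/23190) + 1393 = 1548*(3989287/14076330) + 1393 = 1029236046/2346055 + 1393 = 4297290661/2346055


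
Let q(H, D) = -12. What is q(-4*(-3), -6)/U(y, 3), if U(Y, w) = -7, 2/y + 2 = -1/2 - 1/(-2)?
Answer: 12/7 ≈ 1.7143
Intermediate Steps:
y = -1 (y = 2/(-2 + (-1/2 - 1/(-2))) = 2/(-2 + (-1*1/2 - 1*(-1/2))) = 2/(-2 + (-1/2 + 1/2)) = 2/(-2 + 0) = 2/(-2) = 2*(-1/2) = -1)
q(-4*(-3), -6)/U(y, 3) = -12/(-7) = -1/7*(-12) = 12/7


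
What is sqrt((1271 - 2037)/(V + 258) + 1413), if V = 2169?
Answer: sqrt(8321175795)/2427 ≈ 37.586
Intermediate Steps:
sqrt((1271 - 2037)/(V + 258) + 1413) = sqrt((1271 - 2037)/(2169 + 258) + 1413) = sqrt(-766/2427 + 1413) = sqrt(3428585/2427) = sqrt(8321175795)/2427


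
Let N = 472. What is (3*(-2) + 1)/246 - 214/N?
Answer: -13751/29028 ≈ -0.47371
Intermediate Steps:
(3*(-2) + 1)/246 - 214/N = (3*(-2) + 1)/246 - 214/472 = (-6 + 1)*(1/246) - 214*1/472 = -5*1/246 - 107/236 = -5/246 - 107/236 = -13751/29028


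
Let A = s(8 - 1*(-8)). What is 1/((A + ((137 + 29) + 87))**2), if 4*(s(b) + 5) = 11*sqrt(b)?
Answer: 1/67081 ≈ 1.4907e-5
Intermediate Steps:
s(b) = -5 + 11*sqrt(b)/4 (s(b) = -5 + (11*sqrt(b))/4 = -5 + 11*sqrt(b)/4)
A = 6 (A = -5 + 11*sqrt(8 - 1*(-8))/4 = -5 + 11*sqrt(8 + 8)/4 = -5 + 11*sqrt(16)/4 = -5 + (11/4)*4 = -5 + 11 = 6)
1/((A + ((137 + 29) + 87))**2) = 1/((6 + ((137 + 29) + 87))**2) = 1/((6 + (166 + 87))**2) = 1/((6 + 253)**2) = 1/(259**2) = 1/67081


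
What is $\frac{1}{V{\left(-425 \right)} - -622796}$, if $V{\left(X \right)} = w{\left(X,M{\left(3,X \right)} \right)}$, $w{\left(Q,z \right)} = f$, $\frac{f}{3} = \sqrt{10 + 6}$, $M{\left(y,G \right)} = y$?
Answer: $\frac{1}{622808} \approx 1.6056 \cdot 10^{-6}$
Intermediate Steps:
$f = 12$ ($f = 3 \sqrt{10 + 6} = 3 \sqrt{16} = 3 \cdot 4 = 12$)
$w{\left(Q,z \right)} = 12$
$V{\left(X \right)} = 12$
$\frac{1}{V{\left(-425 \right)} - -622796} = \frac{1}{12 - -622796} = \frac{1}{12 + 622796} = \frac{1}{622808}$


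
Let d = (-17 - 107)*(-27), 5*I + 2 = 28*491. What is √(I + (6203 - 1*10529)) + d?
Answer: 3348 + 6*I*√1095/5 ≈ 3348.0 + 39.709*I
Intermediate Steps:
I = 13746/5 (I = -⅖ + (28*491)/5 = -⅖ + (⅕)*13748 = -⅖ + 13748/5 = 13746/5 ≈ 2749.2)
d = 3348 (d = -124*(-27) = 3348)
√(I + (6203 - 1*10529)) + d = √(13746/5 + (6203 - 1*10529)) + 3348 = √(13746/5 + (6203 - 10529)) + 3348 = √(13746/5 - 4326) + 3348 = √(-7884/5) + 3348 = 6*I*√1095/5 + 3348 = 3348 + 6*I*√1095/5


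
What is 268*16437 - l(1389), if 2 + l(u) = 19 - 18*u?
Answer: 4430101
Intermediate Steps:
l(u) = 17 - 18*u (l(u) = -2 + (19 - 18*u) = 17 - 18*u)
268*16437 - l(1389) = 268*16437 - (17 - 18*1389) = 4405116 - (17 - 25002) = 4405116 - 1*(-24985) = 4405116 + 24985 = 4430101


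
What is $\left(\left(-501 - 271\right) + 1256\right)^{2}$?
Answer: $234256$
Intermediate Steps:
$\left(\left(-501 - 271\right) + 1256\right)^{2} = \left(-772 + 1256\right)^{2} = 484^{2} = 234256$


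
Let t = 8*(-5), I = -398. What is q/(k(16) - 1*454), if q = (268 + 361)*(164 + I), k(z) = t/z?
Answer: 294372/913 ≈ 322.42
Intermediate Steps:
t = -40
k(z) = -40/z
q = -147186 (q = (268 + 361)*(164 - 398) = 629*(-234) = -147186)
q/(k(16) - 1*454) = -147186/(-40/16 - 1*454) = -147186/(-40*1/16 - 454) = -147186/(-5/2 - 454) = -147186/(-913/2) = -147186*(-2/913) = 294372/913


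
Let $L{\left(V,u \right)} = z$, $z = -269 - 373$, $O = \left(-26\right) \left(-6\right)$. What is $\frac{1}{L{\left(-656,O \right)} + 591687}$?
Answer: $\frac{1}{591045} \approx 1.6919 \cdot 10^{-6}$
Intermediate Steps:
$O = 156$
$z = -642$
$L{\left(V,u \right)} = -642$
$\frac{1}{L{\left(-656,O \right)} + 591687} = \frac{1}{-642 + 591687} = \frac{1}{591045}$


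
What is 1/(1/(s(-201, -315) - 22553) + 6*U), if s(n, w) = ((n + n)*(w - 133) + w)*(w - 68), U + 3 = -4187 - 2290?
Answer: -68878676/2678002922881 ≈ -2.5720e-5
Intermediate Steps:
U = -6480 (U = -3 + (-4187 - 2290) = -3 - 6477 = -6480)
s(n, w) = (-68 + w)*(w + 2*n*(-133 + w)) (s(n, w) = ((2*n)*(-133 + w) + w)*(-68 + w) = (2*n*(-133 + w) + w)*(-68 + w) = (w + 2*n*(-133 + w))*(-68 + w) = (-68 + w)*(w + 2*n*(-133 + w)))
1/(1/(s(-201, -315) - 22553) + 6*U) = 1/(1/(((-315)² - 68*(-315) + 18088*(-201) - 402*(-201)*(-315) + 2*(-201)*(-315)²) - 22553) + 6*(-6480)) = 1/(1/((99225 + 21420 - 3635688 - 25452630 + 2*(-201)*99225) - 22553) - 38880) = 1/(1/((99225 + 21420 - 3635688 - 25452630 - 39888450) - 22553) - 38880) = 1/(1/(-68856123 - 22553) - 38880) = 1/(1/(-68878676) - 38880) = 1/(-1/68878676 - 38880) = 1/(-2678002922881/68878676) = -68878676/2678002922881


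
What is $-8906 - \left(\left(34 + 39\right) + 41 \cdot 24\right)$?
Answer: $-9963$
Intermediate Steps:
$-8906 - \left(\left(34 + 39\right) + 41 \cdot 24\right) = -8906 - \left(73 + 984\right) = -8906 - 1057 = -9963$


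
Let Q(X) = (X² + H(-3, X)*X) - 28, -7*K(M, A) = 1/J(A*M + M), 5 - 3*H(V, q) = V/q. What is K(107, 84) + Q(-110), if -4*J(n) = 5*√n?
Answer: 35669/3 + 4*√9095/318325 ≈ 11890.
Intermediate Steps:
J(n) = -5*√n/4
H(V, q) = 5/3 - V/(3*q)
K(M, A) = 4/(35*√(M + A*M)) (K(M, A) = -(-4/(5*√(A*M + M)))/7 = -(-4/(5*√(M + A*M)))/7 = -(-4)/(35*√(M + A*M)) = 4/(35*√(M + A*M)))
Q(X) = -27 + X² + 5*X/3 (Q(X) = (X² + ((-1*(-3) + 5*X)/(3*X))*X) - 28 = (X² + ((3 + 5*X)/(3*X))*X) - 28 = (X² + (1 + 5*X/3)) - 28 = (1 + X² + 5*X/3) - 28 = -27 + X² + 5*X/3)
K(107, 84) + Q(-110) = 4/(35*√(107*(1 + 84))) + (-27 + (-110)² + (5/3)*(-110)) = 4/(35*√(107*85)) + (-27 + 12100 - 550/3) = 4/(35*√9095) + 35669/3 = 4*(√9095/9095)/35 + 35669/3 = 4*√9095/318325 + 35669/3 = 35669/3 + 4*√9095/318325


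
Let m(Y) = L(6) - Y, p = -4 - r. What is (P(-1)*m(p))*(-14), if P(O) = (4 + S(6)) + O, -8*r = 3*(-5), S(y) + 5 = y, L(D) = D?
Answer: -665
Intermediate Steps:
S(y) = -5 + y
r = 15/8 (r = -3*(-5)/8 = -⅛*(-15) = 15/8 ≈ 1.8750)
p = -47/8 (p = -4 - 1*15/8 = -4 - 15/8 = -47/8 ≈ -5.8750)
P(O) = 5 + O (P(O) = (4 + (-5 + 6)) + O = (4 + 1) + O = 5 + O)
m(Y) = 6 - Y
(P(-1)*m(p))*(-14) = ((5 - 1)*(6 - 1*(-47/8)))*(-14) = (4*(6 + 47/8))*(-14) = (4*(95/8))*(-14) = (95/2)*(-14) = -665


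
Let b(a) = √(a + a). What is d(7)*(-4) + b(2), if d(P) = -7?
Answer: 30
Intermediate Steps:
b(a) = √2*√a (b(a) = √(2*a) = √2*√a)
d(7)*(-4) + b(2) = -7*(-4) + √2*√2 = 28 + 2 = 30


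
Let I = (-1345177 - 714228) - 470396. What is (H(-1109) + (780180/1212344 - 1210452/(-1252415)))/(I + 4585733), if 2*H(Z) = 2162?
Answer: 410947346696437/780410102647857080 ≈ 0.00052658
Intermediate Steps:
H(Z) = 1081 (H(Z) = (1/2)*2162 = 1081)
I = -2529801 (I = -2059405 - 470396 = -2529801)
(H(-1109) + (780180/1212344 - 1210452/(-1252415)))/(I + 4585733) = (1081 + (780180/1212344 - 1210452/(-1252415)))/(-2529801 + 4585733) = (1081 + (780180*(1/1212344) - 1210452*(-1/1252415)))/2055932 = (1081 + (195045/303086 + 1210452/1252415))*(1/2055932) = (1081 + 611148338547/379589452690)*(1/2055932) = (410947346696437/379589452690)*(1/2055932) = 410947346696437/780410102647857080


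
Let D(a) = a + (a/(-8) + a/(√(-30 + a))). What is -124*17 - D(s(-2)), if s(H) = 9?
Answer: -16927/8 + 3*I*√21/7 ≈ -2115.9 + 1.964*I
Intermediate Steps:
D(a) = 7*a/8 + a/√(-30 + a) (D(a) = a + (a*(-⅛) + a/√(-30 + a)) = a + (-a/8 + a/√(-30 + a)) = 7*a/8 + a/√(-30 + a))
-124*17 - D(s(-2)) = -124*17 - ((7/8)*9 + 9/√(-30 + 9)) = -2108 - (63/8 + 9/√(-21)) = -2108 - (63/8 + 9*(-I*√21/21)) = -2108 - (63/8 - 3*I*√21/7) = -2108 + (-63/8 + 3*I*√21/7) = -16927/8 + 3*I*√21/7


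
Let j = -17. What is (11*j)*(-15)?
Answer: 2805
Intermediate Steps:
(11*j)*(-15) = (11*(-17))*(-15) = -187*(-15) = 2805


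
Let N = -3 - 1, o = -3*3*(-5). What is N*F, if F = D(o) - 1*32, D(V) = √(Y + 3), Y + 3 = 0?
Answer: 128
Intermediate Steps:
Y = -3 (Y = -3 + 0 = -3)
o = 45 (o = -9*(-5) = 45)
D(V) = 0 (D(V) = √(-3 + 3) = √0 = 0)
F = -32 (F = 0 - 1*32 = 0 - 32 = -32)
N = -4
N*F = -4*(-32) = 128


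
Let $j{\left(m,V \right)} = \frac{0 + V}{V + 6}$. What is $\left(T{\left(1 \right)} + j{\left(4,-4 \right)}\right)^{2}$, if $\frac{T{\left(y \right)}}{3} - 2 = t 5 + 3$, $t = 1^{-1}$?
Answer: $784$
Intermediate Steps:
$t = 1$
$j{\left(m,V \right)} = \frac{V}{6 + V}$
$T{\left(y \right)} = 30$ ($T{\left(y \right)} = 6 + 3 \left(1 \cdot 5 + 3\right) = 6 + 3 \left(5 + 3\right) = 6 + 3 \cdot 8 = 6 + 24 = 30$)
$\left(T{\left(1 \right)} + j{\left(4,-4 \right)}\right)^{2} = \left(30 - \frac{4}{6 - 4}\right)^{2} = \left(30 - \frac{4}{2}\right)^{2} = \left(30 - 2\right)^{2} = 28^{2} = 784$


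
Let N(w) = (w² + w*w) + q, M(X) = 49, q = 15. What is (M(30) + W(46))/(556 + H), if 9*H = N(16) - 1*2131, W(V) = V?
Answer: 171/680 ≈ 0.25147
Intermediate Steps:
N(w) = 15 + 2*w² (N(w) = (w² + w*w) + 15 = (w² + w²) + 15 = 2*w² + 15 = 15 + 2*w²)
H = -1604/9 (H = ((15 + 2*16²) - 1*2131)/9 = ((15 + 2*256) - 2131)/9 = ((15 + 512) - 2131)/9 = (527 - 2131)/9 = (⅑)*(-1604) = -1604/9 ≈ -178.22)
(M(30) + W(46))/(556 + H) = (49 + 46)/(556 - 1604/9) = 95/(3400/9) = 95*(9/3400) = 171/680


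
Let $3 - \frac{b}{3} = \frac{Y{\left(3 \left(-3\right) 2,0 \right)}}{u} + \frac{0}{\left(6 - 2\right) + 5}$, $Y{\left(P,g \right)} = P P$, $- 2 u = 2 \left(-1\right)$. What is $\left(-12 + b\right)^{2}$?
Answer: $950625$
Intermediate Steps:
$u = 1$ ($u = - \frac{2 \left(-1\right)}{2} = \left(- \frac{1}{2}\right) \left(-2\right) = 1$)
$Y{\left(P,g \right)} = P^{2}$
$b = -963$ ($b = 9 - 3 \left(\frac{\left(3 \left(-3\right) 2\right)^{2}}{1} + \frac{0}{\left(6 - 2\right) + 5}\right) = 9 - 3 \left(\left(\left(-9\right) 2\right)^{2} \cdot 1 + \frac{0}{4 + 5}\right) = 9 - 3 \left(\left(-18\right)^{2} \cdot 1 + \frac{0}{9}\right) = 9 - 3 \left(324 \cdot 1 + 0 \cdot \frac{1}{9}\right) = 9 - 3 \left(324 + 0\right) = 9 - 972 = -963$)
$\left(-12 + b\right)^{2} = \left(-12 - 963\right)^{2} = \left(-975\right)^{2} = 950625$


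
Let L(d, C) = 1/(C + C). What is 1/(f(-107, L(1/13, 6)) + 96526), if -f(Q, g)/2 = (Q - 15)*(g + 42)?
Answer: 3/320383 ≈ 9.3638e-6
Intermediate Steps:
L(d, C) = 1/(2*C)
f(Q, g) = -2*(-15 + Q)*(42 + g) (f(Q, g) = -2*(Q - 15)*(g + 42) = -2*(-15 + Q)*(42 + g))
1/(f(-107, L(1/13, 6)) + 96526) = 1/((1260 - 84*(-107) + 30*((½)/6) - 2*(-107)*(½)/6) + 96526) = 1/((1260 + 8988 + 30*((½)*(⅙)) - 2*(-107)*(½)*(⅙)) + 96526) = 1/((1260 + 8988 + 30*(1/12) - 2*(-107)*1/12) + 96526) = 1/((1260 + 8988 + 5/2 + 107/6) + 96526) = 1/(30805/3 + 96526) = 1/(320383/3) = 3/320383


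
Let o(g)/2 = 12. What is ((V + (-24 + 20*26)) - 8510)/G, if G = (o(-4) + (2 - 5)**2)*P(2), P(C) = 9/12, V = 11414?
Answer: 13600/99 ≈ 137.37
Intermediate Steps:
o(g) = 24 (o(g) = 2*12 = 24)
P(C) = 3/4 (P(C) = 9*(1/12) = 3/4)
G = 99/4 (G = (24 + (2 - 5)**2)*(3/4) = (24 + (-3)**2)*(3/4) = (24 + 9)*(3/4) = 33*(3/4) = 99/4 ≈ 24.750)
((V + (-24 + 20*26)) - 8510)/G = ((11414 + (-24 + 20*26)) - 8510)/(99/4) = ((11414 + (-24 + 520)) - 8510)*(4/99) = ((11414 + 496) - 8510)*(4/99) = (11910 - 8510)*(4/99) = 3400*(4/99) = 13600/99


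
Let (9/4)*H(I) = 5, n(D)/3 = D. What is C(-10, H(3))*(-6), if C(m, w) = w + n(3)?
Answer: -202/3 ≈ -67.333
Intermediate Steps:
n(D) = 3*D
H(I) = 20/9 (H(I) = (4/9)*5 = 20/9)
C(m, w) = 9 + w (C(m, w) = w + 3*3 = w + 9 = 9 + w)
C(-10, H(3))*(-6) = (9 + 20/9)*(-6) = (101/9)*(-6) = -202/3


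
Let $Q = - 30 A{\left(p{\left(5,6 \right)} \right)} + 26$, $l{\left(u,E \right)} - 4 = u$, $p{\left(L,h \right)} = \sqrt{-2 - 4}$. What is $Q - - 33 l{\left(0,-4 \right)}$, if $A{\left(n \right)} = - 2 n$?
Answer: $158 + 60 i \sqrt{6} \approx 158.0 + 146.97 i$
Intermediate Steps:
$p{\left(L,h \right)} = i \sqrt{6}$ ($p{\left(L,h \right)} = \sqrt{-6} = i \sqrt{6}$)
$l{\left(u,E \right)} = 4 + u$
$Q = 26 + 60 i \sqrt{6}$ ($Q = - 30 \left(- 2 i \sqrt{6}\right) + 26 = 60 i \sqrt{6} + 26 = 26 + 60 i \sqrt{6} \approx 26.0 + 146.97 i$)
$Q - - 33 l{\left(0,-4 \right)} = \left(26 + 60 i \sqrt{6}\right) - - 33 \left(4 + 0\right) = \left(26 + 60 i \sqrt{6}\right) - \left(-33\right) 4 = \left(26 + 60 i \sqrt{6}\right) - -132 = \left(26 + 60 i \sqrt{6}\right) + 132 = 158 + 60 i \sqrt{6}$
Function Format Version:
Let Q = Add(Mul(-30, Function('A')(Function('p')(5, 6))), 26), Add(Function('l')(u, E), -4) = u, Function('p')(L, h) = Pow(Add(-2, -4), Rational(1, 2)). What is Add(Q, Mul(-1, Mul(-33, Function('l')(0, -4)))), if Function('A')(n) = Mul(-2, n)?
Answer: Add(158, Mul(60, I, Pow(6, Rational(1, 2)))) ≈ Add(158.00, Mul(146.97, I))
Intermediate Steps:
Function('p')(L, h) = Mul(I, Pow(6, Rational(1, 2))) (Function('p')(L, h) = Pow(-6, Rational(1, 2)) = Mul(I, Pow(6, Rational(1, 2))))
Function('l')(u, E) = Add(4, u)
Q = Add(26, Mul(60, I, Pow(6, Rational(1, 2)))) (Q = Add(Mul(-30, Mul(-2, Mul(I, Pow(6, Rational(1, 2))))), 26) = Add(Mul(-30, Mul(-2, I, Pow(6, Rational(1, 2)))), 26) = Add(Mul(60, I, Pow(6, Rational(1, 2))), 26) = Add(26, Mul(60, I, Pow(6, Rational(1, 2)))) ≈ Add(26.000, Mul(146.97, I)))
Add(Q, Mul(-1, Mul(-33, Function('l')(0, -4)))) = Add(Add(26, Mul(60, I, Pow(6, Rational(1, 2)))), Mul(-1, Mul(-33, Add(4, 0)))) = Add(Add(26, Mul(60, I, Pow(6, Rational(1, 2)))), Mul(-1, Mul(-33, 4))) = Add(Add(26, Mul(60, I, Pow(6, Rational(1, 2)))), Mul(-1, -132)) = Add(Add(26, Mul(60, I, Pow(6, Rational(1, 2)))), 132) = Add(158, Mul(60, I, Pow(6, Rational(1, 2))))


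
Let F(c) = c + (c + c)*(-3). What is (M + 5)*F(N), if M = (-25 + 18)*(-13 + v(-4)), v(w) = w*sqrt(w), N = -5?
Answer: 2400 + 1400*I ≈ 2400.0 + 1400.0*I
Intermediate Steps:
v(w) = w**(3/2)
F(c) = -5*c (F(c) = c + (2*c)*(-3) = c - 6*c = -5*c)
M = 91 + 56*I (M = (-25 + 18)*(-13 + (-4)**(3/2)) = -7*(-13 - 8*I) = 91 + 56*I ≈ 91.0 + 56.0*I)
(M + 5)*F(N) = ((91 + 56*I) + 5)*(-5*(-5)) = (96 + 56*I)*25 = 2400 + 1400*I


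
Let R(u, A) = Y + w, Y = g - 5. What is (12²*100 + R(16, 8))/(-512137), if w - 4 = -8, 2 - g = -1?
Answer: -14394/512137 ≈ -0.028106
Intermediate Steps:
g = 3 (g = 2 - 1*(-1) = 2 + 1 = 3)
Y = -2 (Y = 3 - 5 = -2)
w = -4 (w = 4 - 8 = -4)
R(u, A) = -6 (R(u, A) = -2 - 4 = -6)
(12²*100 + R(16, 8))/(-512137) = (12²*100 - 6)/(-512137) = (144*100 - 6)*(-1/512137) = (14400 - 6)*(-1/512137) = 14394*(-1/512137) = -14394/512137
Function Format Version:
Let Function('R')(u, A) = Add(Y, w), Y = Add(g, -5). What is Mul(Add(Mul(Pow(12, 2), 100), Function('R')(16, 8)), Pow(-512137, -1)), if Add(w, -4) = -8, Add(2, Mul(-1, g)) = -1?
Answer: Rational(-14394, 512137) ≈ -0.028106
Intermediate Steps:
g = 3 (g = Add(2, Mul(-1, -1)) = Add(2, 1) = 3)
Y = -2 (Y = Add(3, -5) = -2)
w = -4 (w = Add(4, -8) = -4)
Function('R')(u, A) = -6 (Function('R')(u, A) = Add(-2, -4) = -6)
Mul(Add(Mul(Pow(12, 2), 100), Function('R')(16, 8)), Pow(-512137, -1)) = Mul(Add(Mul(Pow(12, 2), 100), -6), Pow(-512137, -1)) = Mul(Add(Mul(144, 100), -6), Rational(-1, 512137)) = Mul(Add(14400, -6), Rational(-1, 512137)) = Mul(14394, Rational(-1, 512137)) = Rational(-14394, 512137)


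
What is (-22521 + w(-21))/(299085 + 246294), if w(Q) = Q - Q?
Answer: -7507/181793 ≈ -0.041294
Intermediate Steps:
w(Q) = 0
(-22521 + w(-21))/(299085 + 246294) = (-22521 + 0)/(299085 + 246294) = -22521/545379 = -22521*1/545379 = -7507/181793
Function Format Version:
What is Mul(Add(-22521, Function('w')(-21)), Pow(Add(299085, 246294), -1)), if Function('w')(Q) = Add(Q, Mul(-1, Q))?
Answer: Rational(-7507, 181793) ≈ -0.041294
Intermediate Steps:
Function('w')(Q) = 0
Mul(Add(-22521, Function('w')(-21)), Pow(Add(299085, 246294), -1)) = Mul(Add(-22521, 0), Pow(Add(299085, 246294), -1)) = Mul(-22521, Pow(545379, -1)) = Mul(-22521, Rational(1, 545379)) = Rational(-7507, 181793)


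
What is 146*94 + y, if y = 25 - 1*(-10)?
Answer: 13759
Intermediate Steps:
y = 35 (y = 25 + 10 = 35)
146*94 + y = 146*94 + 35 = 13724 + 35 = 13759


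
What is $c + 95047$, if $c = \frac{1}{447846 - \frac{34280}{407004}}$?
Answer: $\frac{4331174861001223}{45568769776} \approx 95047.0$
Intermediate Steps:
$c = \frac{101751}{45568769776}$ ($c = \frac{1}{447846 - \frac{8570}{101751}} = \frac{1}{\frac{45568769776}{101751}} = \frac{101751}{45568769776} \approx 2.2329 \cdot 10^{-6}$)
$c + 95047 = \frac{101751}{45568769776} + 95047 = \frac{4331174861001223}{45568769776}$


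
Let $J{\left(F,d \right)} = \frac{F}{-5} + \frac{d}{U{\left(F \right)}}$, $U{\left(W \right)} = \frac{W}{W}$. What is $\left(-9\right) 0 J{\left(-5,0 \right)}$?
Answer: $0$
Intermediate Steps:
$U{\left(W \right)} = 1$
$J{\left(F,d \right)} = d - \frac{F}{5}$ ($J{\left(F,d \right)} = \frac{F}{-5} + \frac{d}{1} = F \left(- \frac{1}{5}\right) + d 1 = - \frac{F}{5} + d = d - \frac{F}{5}$)
$\left(-9\right) 0 J{\left(-5,0 \right)} = \left(-9\right) 0 \left(0 - -1\right) = 0 \left(0 + 1\right) = 0 \cdot 1 = 0$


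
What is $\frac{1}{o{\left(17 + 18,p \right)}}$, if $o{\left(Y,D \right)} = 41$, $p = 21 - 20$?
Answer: $\frac{1}{41} \approx 0.02439$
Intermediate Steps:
$p = 1$ ($p = 21 - 20 = 1$)
$\frac{1}{o{\left(17 + 18,p \right)}} = \frac{1}{41}$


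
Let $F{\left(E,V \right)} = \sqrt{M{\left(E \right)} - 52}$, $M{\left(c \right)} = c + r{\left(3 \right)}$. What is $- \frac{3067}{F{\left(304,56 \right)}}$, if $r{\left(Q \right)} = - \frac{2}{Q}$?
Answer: $- \frac{3067 \sqrt{2262}}{754} \approx -193.46$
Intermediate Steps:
$M{\left(c \right)} = - \frac{2}{3} + c$ ($M{\left(c \right)} = c - \frac{2}{3} = - \frac{2}{3} + c$)
$F{\left(E,V \right)} = \sqrt{- \frac{158}{3} + E}$ ($F{\left(E,V \right)} = \sqrt{\left(- \frac{2}{3} + E\right) - 52} = \sqrt{- \frac{158}{3} + E}$)
$- \frac{3067}{F{\left(304,56 \right)}} = - \frac{3067}{\frac{1}{3} \sqrt{-474 + 9 \cdot 304}} = - \frac{3067}{\frac{1}{3} \sqrt{-474 + 2736}} = - \frac{3067}{\frac{1}{3} \sqrt{2262}} = - 3067 \frac{\sqrt{2262}}{754} = - \frac{3067 \sqrt{2262}}{754}$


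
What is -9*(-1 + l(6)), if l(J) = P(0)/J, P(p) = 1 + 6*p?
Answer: 15/2 ≈ 7.5000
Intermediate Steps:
l(J) = 1/J (l(J) = (1 + 6*0)/J = (1 + 0)/J = 1/J)
-9*(-1 + l(6)) = -9*(-1 + 1/6) = -9*(-1 + ⅙) = -9*(-⅚) = 15/2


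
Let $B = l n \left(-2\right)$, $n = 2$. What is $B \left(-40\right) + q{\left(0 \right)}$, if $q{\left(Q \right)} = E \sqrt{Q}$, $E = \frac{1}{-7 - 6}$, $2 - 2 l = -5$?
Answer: $560$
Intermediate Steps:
$l = \frac{7}{2}$ ($l = 1 - - \frac{5}{2} = 1 + \frac{5}{2} = \frac{7}{2} \approx 3.5$)
$E = - \frac{1}{13}$ ($E = \frac{1}{-13} = - \frac{1}{13} \approx -0.076923$)
$q{\left(Q \right)} = - \frac{\sqrt{Q}}{13}$
$B = -14$ ($B = \frac{7}{2} \cdot 2 \left(-2\right) = 7 \left(-2\right) = -14$)
$B \left(-40\right) + q{\left(0 \right)} = \left(-14\right) \left(-40\right) - \frac{\sqrt{0}}{13} = 560 - 0 = 560 + 0 = 560$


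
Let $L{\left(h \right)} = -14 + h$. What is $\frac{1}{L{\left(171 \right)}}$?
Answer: $\frac{1}{157} \approx 0.0063694$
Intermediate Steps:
$\frac{1}{L{\left(171 \right)}} = \frac{1}{-14 + 171} = \frac{1}{157}$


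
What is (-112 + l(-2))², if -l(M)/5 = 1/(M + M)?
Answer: 196249/16 ≈ 12266.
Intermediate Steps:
l(M) = -5/(2*M) (l(M) = -5/(M + M) = -5*1/(2*M) = -5/(2*M))
(-112 + l(-2))² = (-112 - 5/2/(-2))² = (-112 - 5/2*(-½))² = (-112 + 5/4)² = (-443/4)² = 196249/16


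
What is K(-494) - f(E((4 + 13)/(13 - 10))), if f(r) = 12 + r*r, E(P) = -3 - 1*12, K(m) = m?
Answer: -731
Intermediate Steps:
E(P) = -15 (E(P) = -3 - 12 = -15)
f(r) = 12 + r²
K(-494) - f(E((4 + 13)/(13 - 10))) = -494 - (12 + (-15)²) = -494 - (12 + 225) = -494 - 1*237 = -494 - 237 = -731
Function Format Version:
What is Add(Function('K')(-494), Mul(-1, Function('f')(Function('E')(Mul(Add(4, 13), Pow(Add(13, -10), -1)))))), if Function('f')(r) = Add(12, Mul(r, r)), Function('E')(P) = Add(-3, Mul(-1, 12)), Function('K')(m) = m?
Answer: -731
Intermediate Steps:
Function('E')(P) = -15 (Function('E')(P) = Add(-3, -12) = -15)
Function('f')(r) = Add(12, Pow(r, 2))
Add(Function('K')(-494), Mul(-1, Function('f')(Function('E')(Mul(Add(4, 13), Pow(Add(13, -10), -1)))))) = Add(-494, Mul(-1, Add(12, Pow(-15, 2)))) = Add(-494, Mul(-1, Add(12, 225))) = Add(-494, Mul(-1, 237)) = Add(-494, -237) = -731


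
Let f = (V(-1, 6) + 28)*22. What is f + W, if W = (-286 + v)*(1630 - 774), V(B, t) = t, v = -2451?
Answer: -2342124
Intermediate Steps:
W = -2342872 (W = (-286 - 2451)*(1630 - 774) = -2737*856 = -2342872)
f = 748 (f = (6 + 28)*22 = 34*22 = 748)
f + W = 748 - 2342872 = -2342124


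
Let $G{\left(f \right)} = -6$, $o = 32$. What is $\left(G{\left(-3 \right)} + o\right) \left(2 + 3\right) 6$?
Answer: $780$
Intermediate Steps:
$\left(G{\left(-3 \right)} + o\right) \left(2 + 3\right) 6 = \left(-6 + 32\right) \left(2 + 3\right) 6 = 26 \cdot 5 \cdot 6 = 26 \cdot 30 = 780$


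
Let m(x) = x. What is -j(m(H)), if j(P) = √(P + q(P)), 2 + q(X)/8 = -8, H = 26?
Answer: -3*I*√6 ≈ -7.3485*I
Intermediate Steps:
q(X) = -80 (q(X) = -16 + 8*(-8) = -16 - 64 = -80)
j(P) = √(-80 + P) (j(P) = √(P - 80) = √(-80 + P))
-j(m(H)) = -√(-80 + 26) = -√(-54) = -3*I*√6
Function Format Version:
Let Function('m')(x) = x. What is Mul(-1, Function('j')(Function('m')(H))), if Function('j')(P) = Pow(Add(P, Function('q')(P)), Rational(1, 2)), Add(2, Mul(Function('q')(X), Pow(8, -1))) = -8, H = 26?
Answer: Mul(-3, I, Pow(6, Rational(1, 2))) ≈ Mul(-7.3485, I)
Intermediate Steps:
Function('q')(X) = -80 (Function('q')(X) = Add(-16, Mul(8, -8)) = Add(-16, -64) = -80)
Function('j')(P) = Pow(Add(-80, P), Rational(1, 2)) (Function('j')(P) = Pow(Add(P, -80), Rational(1, 2)) = Pow(Add(-80, P), Rational(1, 2)))
Mul(-1, Function('j')(Function('m')(H))) = Mul(-1, Pow(Add(-80, 26), Rational(1, 2))) = Mul(-1, Pow(-54, Rational(1, 2))) = Mul(-1, Mul(3, I, Pow(6, Rational(1, 2)))) = Mul(-3, I, Pow(6, Rational(1, 2)))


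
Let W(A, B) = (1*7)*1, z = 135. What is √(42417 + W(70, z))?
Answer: 2*√10606 ≈ 205.97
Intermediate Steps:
W(A, B) = 7 (W(A, B) = 7*1 = 7)
√(42417 + W(70, z)) = √(42417 + 7) = √42424 = 2*√10606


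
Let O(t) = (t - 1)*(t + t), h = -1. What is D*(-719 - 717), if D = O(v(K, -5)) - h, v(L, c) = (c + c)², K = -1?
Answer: -28434236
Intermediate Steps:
v(L, c) = 4*c² (v(L, c) = (2*c)² = 4*c²)
O(t) = 2*t*(-1 + t) (O(t) = (-1 + t)*(2*t) = 2*t*(-1 + t))
D = 19801 (D = 2*(4*(-5)²)*(-1 + 4*(-5)²) - 1*(-1) = 2*(4*25)*(-1 + 4*25) + 1 = 2*100*(-1 + 100) + 1 = 2*100*99 + 1 = 19800 + 1 = 19801)
D*(-719 - 717) = 19801*(-719 - 717) = 19801*(-1436) = -28434236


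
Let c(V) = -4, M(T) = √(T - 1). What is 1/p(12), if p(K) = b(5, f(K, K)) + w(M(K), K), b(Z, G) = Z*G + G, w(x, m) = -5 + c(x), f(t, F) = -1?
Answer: -1/15 ≈ -0.066667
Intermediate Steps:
M(T) = √(-1 + T)
w(x, m) = -9 (w(x, m) = -5 - 4 = -9)
b(Z, G) = G + G*Z (b(Z, G) = G*Z + G = G + G*Z)
p(K) = -15 (p(K) = -(1 + 5) - 9 = -1*6 - 9 = -6 - 9 = -15)
1/p(12) = 1/(-15) = -1/15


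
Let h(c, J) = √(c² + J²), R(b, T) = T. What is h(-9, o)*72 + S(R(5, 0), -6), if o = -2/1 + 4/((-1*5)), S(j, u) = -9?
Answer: -9 + 72*√2221/5 ≈ 669.64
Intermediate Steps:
o = -14/5 (o = -2*1 + 4/(-5) = -2 + 4*(-⅕) = -2 - ⅘ = -14/5 ≈ -2.8000)
h(c, J) = √(J² + c²)
h(-9, o)*72 + S(R(5, 0), -6) = √((-14/5)² + (-9)²)*72 - 9 = √(196/25 + 81)*72 - 9 = √(2221/25)*72 - 9 = (√2221/5)*72 - 9 = 72*√2221/5 - 9 = -9 + 72*√2221/5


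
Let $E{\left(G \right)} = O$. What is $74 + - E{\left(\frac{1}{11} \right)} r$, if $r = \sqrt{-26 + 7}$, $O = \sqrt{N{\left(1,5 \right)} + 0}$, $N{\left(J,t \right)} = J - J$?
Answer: $74$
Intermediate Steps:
$N{\left(J,t \right)} = 0$
$O = 0$ ($O = \sqrt{0 + 0} = \sqrt{0} = 0$)
$E{\left(G \right)} = 0$
$r = i \sqrt{19}$ ($r = \sqrt{-19} = i \sqrt{19} \approx 4.3589 i$)
$74 + - E{\left(\frac{1}{11} \right)} r = 74 + \left(-1\right) 0 i \sqrt{19} = 74 + 0 i \sqrt{19} = 74 + 0 = 74$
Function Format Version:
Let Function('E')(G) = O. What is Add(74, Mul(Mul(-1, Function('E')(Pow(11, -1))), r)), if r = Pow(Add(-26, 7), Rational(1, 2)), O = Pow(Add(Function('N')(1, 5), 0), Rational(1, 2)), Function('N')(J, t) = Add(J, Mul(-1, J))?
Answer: 74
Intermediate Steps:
Function('N')(J, t) = 0
O = 0 (O = Pow(Add(0, 0), Rational(1, 2)) = Pow(0, Rational(1, 2)) = 0)
Function('E')(G) = 0
r = Mul(I, Pow(19, Rational(1, 2))) (r = Pow(-19, Rational(1, 2)) = Mul(I, Pow(19, Rational(1, 2))) ≈ Mul(4.3589, I))
Add(74, Mul(Mul(-1, Function('E')(Pow(11, -1))), r)) = Add(74, Mul(Mul(-1, 0), Mul(I, Pow(19, Rational(1, 2))))) = Add(74, Mul(0, Mul(I, Pow(19, Rational(1, 2))))) = Add(74, 0) = 74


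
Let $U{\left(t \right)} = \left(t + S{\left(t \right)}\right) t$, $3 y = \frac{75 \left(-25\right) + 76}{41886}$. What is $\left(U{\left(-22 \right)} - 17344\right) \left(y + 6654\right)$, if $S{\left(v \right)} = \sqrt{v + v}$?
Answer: $- \frac{2349515557730}{20943} - \frac{18394783726 i \sqrt{11}}{62829} \approx -1.1219 \cdot 10^{8} - 9.7103 \cdot 10^{5} i$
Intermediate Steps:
$S{\left(v \right)} = \sqrt{2} \sqrt{v}$ ($S{\left(v \right)} = \sqrt{2 v} = \sqrt{2} \sqrt{v}$)
$y = - \frac{1799}{125658}$ ($y = \frac{\left(75 \left(-25\right) + 76\right) \frac{1}{41886}}{3} = \frac{\left(-1875 + 76\right) \frac{1}{41886}}{3} = \frac{\left(-1799\right) \frac{1}{41886}}{3} = \frac{1}{3} \left(- \frac{1799}{41886}\right) = - \frac{1799}{125658} \approx -0.014317$)
$U{\left(t \right)} = t \left(t + \sqrt{2} \sqrt{t}\right)$ ($U{\left(t \right)} = \left(t + \sqrt{2} \sqrt{t}\right) t = t \left(t + \sqrt{2} \sqrt{t}\right)$)
$\left(U{\left(-22 \right)} - 17344\right) \left(y + 6654\right) = \left(- 22 \left(-22 + \sqrt{2} \sqrt{-22}\right) - 17344\right) \left(- \frac{1799}{125658} + 6654\right) = \left(- 22 \left(-22 + \sqrt{2} i \sqrt{22}\right) - 17344\right) \frac{836126533}{125658} = \left(- 22 \left(-22 + 2 i \sqrt{11}\right) - 17344\right) \frac{836126533}{125658} = \left(\left(484 - 44 i \sqrt{11}\right) - 17344\right) \frac{836126533}{125658} = \left(-16860 - 44 i \sqrt{11}\right) \frac{836126533}{125658} = - \frac{2349515557730}{20943} - \frac{18394783726 i \sqrt{11}}{62829}$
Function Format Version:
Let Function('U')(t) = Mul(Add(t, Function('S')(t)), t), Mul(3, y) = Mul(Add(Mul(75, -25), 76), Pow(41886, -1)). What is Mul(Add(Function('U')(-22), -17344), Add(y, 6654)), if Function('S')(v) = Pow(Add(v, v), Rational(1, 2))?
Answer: Add(Rational(-2349515557730, 20943), Mul(Rational(-18394783726, 62829), I, Pow(11, Rational(1, 2)))) ≈ Add(-1.1219e+8, Mul(-9.7103e+5, I))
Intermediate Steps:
Function('S')(v) = Mul(Pow(2, Rational(1, 2)), Pow(v, Rational(1, 2))) (Function('S')(v) = Pow(Mul(2, v), Rational(1, 2)) = Mul(Pow(2, Rational(1, 2)), Pow(v, Rational(1, 2))))
y = Rational(-1799, 125658) (y = Mul(Rational(1, 3), Mul(Add(Mul(75, -25), 76), Pow(41886, -1))) = Mul(Rational(1, 3), Mul(Add(-1875, 76), Rational(1, 41886))) = Mul(Rational(1, 3), Mul(-1799, Rational(1, 41886))) = Mul(Rational(1, 3), Rational(-1799, 41886)) = Rational(-1799, 125658) ≈ -0.014317)
Function('U')(t) = Mul(t, Add(t, Mul(Pow(2, Rational(1, 2)), Pow(t, Rational(1, 2))))) (Function('U')(t) = Mul(Add(t, Mul(Pow(2, Rational(1, 2)), Pow(t, Rational(1, 2)))), t) = Mul(t, Add(t, Mul(Pow(2, Rational(1, 2)), Pow(t, Rational(1, 2))))))
Mul(Add(Function('U')(-22), -17344), Add(y, 6654)) = Mul(Add(Mul(-22, Add(-22, Mul(Pow(2, Rational(1, 2)), Pow(-22, Rational(1, 2))))), -17344), Add(Rational(-1799, 125658), 6654)) = Mul(Add(Mul(-22, Add(-22, Mul(Pow(2, Rational(1, 2)), Mul(I, Pow(22, Rational(1, 2)))))), -17344), Rational(836126533, 125658)) = Mul(Add(Mul(-22, Add(-22, Mul(2, I, Pow(11, Rational(1, 2))))), -17344), Rational(836126533, 125658)) = Mul(Add(Add(484, Mul(-44, I, Pow(11, Rational(1, 2)))), -17344), Rational(836126533, 125658)) = Mul(Add(-16860, Mul(-44, I, Pow(11, Rational(1, 2)))), Rational(836126533, 125658)) = Add(Rational(-2349515557730, 20943), Mul(Rational(-18394783726, 62829), I, Pow(11, Rational(1, 2))))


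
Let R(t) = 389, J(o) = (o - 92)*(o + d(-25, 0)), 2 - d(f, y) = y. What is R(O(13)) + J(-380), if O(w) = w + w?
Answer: 178805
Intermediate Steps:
d(f, y) = 2 - y
O(w) = 2*w
J(o) = (-92 + o)*(2 + o) (J(o) = (o - 92)*(o + (2 - 1*0)) = (-92 + o)*(o + (2 + 0)) = (-92 + o)*(o + 2) = (-92 + o)*(2 + o))
R(O(13)) + J(-380) = 389 + (-184 + (-380)**2 - 90*(-380)) = 389 + (-184 + 144400 + 34200) = 389 + 178416 = 178805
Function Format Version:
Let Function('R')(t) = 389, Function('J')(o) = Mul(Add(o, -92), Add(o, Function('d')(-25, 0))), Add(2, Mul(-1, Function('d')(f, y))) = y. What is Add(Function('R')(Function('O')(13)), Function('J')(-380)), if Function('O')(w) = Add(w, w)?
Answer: 178805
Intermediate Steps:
Function('d')(f, y) = Add(2, Mul(-1, y))
Function('O')(w) = Mul(2, w)
Function('J')(o) = Mul(Add(-92, o), Add(2, o)) (Function('J')(o) = Mul(Add(o, -92), Add(o, Add(2, Mul(-1, 0)))) = Mul(Add(-92, o), Add(o, Add(2, 0))) = Mul(Add(-92, o), Add(o, 2)) = Mul(Add(-92, o), Add(2, o)))
Add(Function('R')(Function('O')(13)), Function('J')(-380)) = Add(389, Add(-184, Pow(-380, 2), Mul(-90, -380))) = Add(389, Add(-184, 144400, 34200)) = Add(389, 178416) = 178805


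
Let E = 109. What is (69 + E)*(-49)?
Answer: -8722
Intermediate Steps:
(69 + E)*(-49) = (69 + 109)*(-49) = 178*(-49) = -8722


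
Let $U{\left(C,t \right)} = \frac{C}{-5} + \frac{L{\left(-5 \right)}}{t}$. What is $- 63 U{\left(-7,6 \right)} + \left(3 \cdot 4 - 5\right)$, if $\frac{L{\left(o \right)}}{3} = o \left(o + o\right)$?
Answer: $- \frac{8281}{5} \approx -1656.2$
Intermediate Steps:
$L{\left(o \right)} = 6 o^{2}$ ($L{\left(o \right)} = 3 o \left(o + o\right) = 3 o 2 o = 3 \cdot 2 o^{2} = 6 o^{2}$)
$U{\left(C,t \right)} = \frac{150}{t} - \frac{C}{5}$ ($U{\left(C,t \right)} = \frac{C}{-5} + \frac{6 \left(-5\right)^{2}}{t} = C \left(- \frac{1}{5}\right) + \frac{6 \cdot 25}{t} = - \frac{C}{5} + \frac{150}{t} = \frac{150}{t} - \frac{C}{5}$)
$- 63 U{\left(-7,6 \right)} + \left(3 \cdot 4 - 5\right) = - 63 \left(\frac{150}{6} - - \frac{7}{5}\right) + \left(3 \cdot 4 - 5\right) = - 63 \left(150 \cdot \frac{1}{6} + \frac{7}{5}\right) + \left(12 - 5\right) = - 63 \left(25 + \frac{7}{5}\right) + 7 = \left(-63\right) \frac{132}{5} + 7 = - \frac{8316}{5} + 7 = - \frac{8281}{5}$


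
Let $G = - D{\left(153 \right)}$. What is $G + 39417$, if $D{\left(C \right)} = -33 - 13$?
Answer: $39463$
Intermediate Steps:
$D{\left(C \right)} = -46$
$G = 46$ ($G = \left(-1\right) \left(-46\right) = 46$)
$G + 39417 = 46 + 39417 = 39463$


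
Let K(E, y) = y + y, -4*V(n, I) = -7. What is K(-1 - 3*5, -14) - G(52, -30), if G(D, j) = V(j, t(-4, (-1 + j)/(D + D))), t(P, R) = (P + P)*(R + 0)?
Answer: -119/4 ≈ -29.750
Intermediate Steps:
t(P, R) = 2*P*R (t(P, R) = (2*P)*R = 2*P*R)
V(n, I) = 7/4 (V(n, I) = -¼*(-7) = 7/4)
K(E, y) = 2*y
G(D, j) = 7/4
K(-1 - 3*5, -14) - G(52, -30) = 2*(-14) - 1*7/4 = -28 - 7/4 = -119/4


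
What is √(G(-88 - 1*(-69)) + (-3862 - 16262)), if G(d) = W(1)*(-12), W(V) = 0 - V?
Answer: 4*I*√1257 ≈ 141.82*I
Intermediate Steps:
W(V) = -V
G(d) = 12 (G(d) = -1*1*(-12) = -1*(-12) = 12)
√(G(-88 - 1*(-69)) + (-3862 - 16262)) = √(12 + (-3862 - 16262)) = √(12 - 20124) = √(-20112) = 4*I*√1257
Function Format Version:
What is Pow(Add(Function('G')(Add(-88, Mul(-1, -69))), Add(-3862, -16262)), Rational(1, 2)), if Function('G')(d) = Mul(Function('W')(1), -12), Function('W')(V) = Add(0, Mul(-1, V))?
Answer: Mul(4, I, Pow(1257, Rational(1, 2))) ≈ Mul(141.82, I)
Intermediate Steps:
Function('W')(V) = Mul(-1, V)
Function('G')(d) = 12 (Function('G')(d) = Mul(Mul(-1, 1), -12) = Mul(-1, -12) = 12)
Pow(Add(Function('G')(Add(-88, Mul(-1, -69))), Add(-3862, -16262)), Rational(1, 2)) = Pow(Add(12, Add(-3862, -16262)), Rational(1, 2)) = Pow(Add(12, -20124), Rational(1, 2)) = Pow(-20112, Rational(1, 2)) = Mul(4, I, Pow(1257, Rational(1, 2)))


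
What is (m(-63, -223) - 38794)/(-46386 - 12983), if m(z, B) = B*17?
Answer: 42585/59369 ≈ 0.71729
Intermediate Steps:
m(z, B) = 17*B
(m(-63, -223) - 38794)/(-46386 - 12983) = (17*(-223) - 38794)/(-46386 - 12983) = (-3791 - 38794)/(-59369) = -42585*(-1/59369) = 42585/59369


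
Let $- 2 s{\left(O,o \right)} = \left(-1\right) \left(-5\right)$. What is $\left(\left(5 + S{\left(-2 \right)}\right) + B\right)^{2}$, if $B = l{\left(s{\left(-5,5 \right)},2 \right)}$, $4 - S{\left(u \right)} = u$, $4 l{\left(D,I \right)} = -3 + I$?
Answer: $\frac{1849}{16} \approx 115.56$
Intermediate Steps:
$s{\left(O,o \right)} = - \frac{5}{2}$ ($s{\left(O,o \right)} = - \frac{\left(-1\right) \left(-5\right)}{2} = \left(- \frac{1}{2}\right) 5 = - \frac{5}{2}$)
$l{\left(D,I \right)} = - \frac{3}{4} + \frac{I}{4}$ ($l{\left(D,I \right)} = \frac{-3 + I}{4} = - \frac{3}{4} + \frac{I}{4}$)
$S{\left(u \right)} = 4 - u$
$B = - \frac{1}{4}$ ($B = - \frac{3}{4} + \frac{1}{4} \cdot 2 = - \frac{3}{4} + \frac{1}{2} = - \frac{1}{4} \approx -0.25$)
$\left(\left(5 + S{\left(-2 \right)}\right) + B\right)^{2} = \left(\left(5 + \left(4 - -2\right)\right) - \frac{1}{4}\right)^{2} = \left(\left(5 + \left(4 + 2\right)\right) - \frac{1}{4}\right)^{2} = \left(\left(5 + 6\right) - \frac{1}{4}\right)^{2} = \left(11 - \frac{1}{4}\right)^{2} = \left(\frac{43}{4}\right)^{2} = \frac{1849}{16}$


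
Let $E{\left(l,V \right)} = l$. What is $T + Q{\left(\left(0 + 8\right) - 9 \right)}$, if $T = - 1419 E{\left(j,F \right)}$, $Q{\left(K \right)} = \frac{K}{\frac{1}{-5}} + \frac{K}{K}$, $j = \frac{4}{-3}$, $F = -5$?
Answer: $1898$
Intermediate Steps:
$j = - \frac{4}{3}$ ($j = 4 \left(- \frac{1}{3}\right) = - \frac{4}{3} \approx -1.3333$)
$Q{\left(K \right)} = 1 - 5 K$ ($Q{\left(K \right)} = \frac{K}{- \frac{1}{5}} + 1 = K \left(-5\right) + 1 = - 5 K + 1 = 1 - 5 K$)
$T = 1892$ ($T = \left(-1419\right) \left(- \frac{4}{3}\right) = 1892$)
$T + Q{\left(\left(0 + 8\right) - 9 \right)} = 1892 - \left(-1 + 5 \left(\left(0 + 8\right) - 9\right)\right) = 1892 - \left(-1 + 5 \left(8 - 9\right)\right) = 1892 + \left(1 - -5\right) = 1892 + \left(1 + 5\right) = 1892 + 6 = 1898$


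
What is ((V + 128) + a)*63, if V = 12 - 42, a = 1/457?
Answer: 2821581/457 ≈ 6174.1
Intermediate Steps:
a = 1/457 ≈ 0.0021882
V = -30
((V + 128) + a)*63 = ((-30 + 128) + 1/457)*63 = (98 + 1/457)*63 = (44787/457)*63 = 2821581/457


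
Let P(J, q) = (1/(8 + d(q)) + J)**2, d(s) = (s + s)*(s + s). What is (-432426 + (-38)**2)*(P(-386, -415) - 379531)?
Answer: 23576995706998167505565/237297116232 ≈ 9.9356e+10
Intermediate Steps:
d(s) = 4*s**2 (d(s) = (2*s)*(2*s) = 4*s**2)
P(J, q) = (J + 1/(8 + 4*q**2))**2 (P(J, q) = (1/(8 + 4*q**2) + J)**2 = (J + 1/(8 + 4*q**2))**2)
(-432426 + (-38)**2)*(P(-386, -415) - 379531) = (-432426 + (-38)**2)*((1 + 8*(-386) + 4*(-386)*(-415)**2)**2/(16*(2 + (-415)**2)**2) - 379531) = (-432426 + 1444)*((1 - 3088 + 4*(-386)*172225)**2/(16*(2 + 172225)**2) - 379531) = -430982*((1/16)*(1 - 3088 - 265915400)**2/172227**2 - 379531) = -430982*((1/16)*(1/29662139529)*(-265918487)**2 - 379531) = -430982*((1/16)*(1/29662139529)*70712641728369169 - 379531) = -430982*(70712641728369169/474594232464 - 379531) = -430982*(-109410581912925215/474594232464) = 23576995706998167505565/237297116232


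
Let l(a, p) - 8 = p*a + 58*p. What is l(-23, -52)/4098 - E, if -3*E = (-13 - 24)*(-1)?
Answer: 24365/2049 ≈ 11.891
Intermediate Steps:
l(a, p) = 8 + 58*p + a*p (l(a, p) = 8 + (p*a + 58*p) = 8 + (a*p + 58*p) = 8 + (58*p + a*p) = 8 + 58*p + a*p)
E = -37/3 (E = -(-13 - 24)*(-1)/3 = -(-37)*(-1)/3 = -⅓*37 = -37/3 ≈ -12.333)
l(-23, -52)/4098 - E = (8 + 58*(-52) - 23*(-52))/4098 - 1*(-37/3) = (8 - 3016 + 1196)*(1/4098) + 37/3 = -1812*1/4098 + 37/3 = -302/683 + 37/3 = 24365/2049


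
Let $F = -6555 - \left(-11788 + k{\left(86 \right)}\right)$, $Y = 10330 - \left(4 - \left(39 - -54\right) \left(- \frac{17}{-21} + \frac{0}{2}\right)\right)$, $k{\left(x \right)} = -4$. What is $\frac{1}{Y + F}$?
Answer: $\frac{7}{109468} \approx 6.3946 \cdot 10^{-5}$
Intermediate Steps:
$Y = \frac{72809}{7}$ ($Y = 10330 - \left(4 - \left(39 + 54\right) \left(\left(-17\right) \left(- \frac{1}{21}\right) + 0 \cdot \frac{1}{2}\right)\right) = 10330 - \left(4 - 93 \left(\frac{17}{21} + 0\right)\right) = 10330 + \left(-4 + 93 \cdot \frac{17}{21}\right) = 10330 + \left(-4 + \frac{527}{7}\right) = 10330 + \frac{499}{7} = \frac{72809}{7} \approx 10401.0$)
$F = 5237$ ($F = -6555 + \left(11788 - -4\right) = -6555 + \left(11788 + 4\right) = -6555 + 11792 = 5237$)
$\frac{1}{Y + F} = \frac{1}{\frac{72809}{7} + 5237} = \frac{1}{\frac{109468}{7}} = \frac{7}{109468}$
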